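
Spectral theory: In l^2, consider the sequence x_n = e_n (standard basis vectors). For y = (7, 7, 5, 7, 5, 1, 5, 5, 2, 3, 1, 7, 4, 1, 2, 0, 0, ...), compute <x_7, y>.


x_7 = e_7 is the standard basis vector with 1 in position 7.
<x_7, y> = y_7 = 5
As n -> infinity, <x_n, y> -> 0, confirming weak convergence of (x_n) to 0.

5


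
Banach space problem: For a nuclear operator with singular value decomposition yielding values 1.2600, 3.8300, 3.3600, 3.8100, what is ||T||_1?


The nuclear norm is the sum of all singular values.
||T||_1 = 1.2600 + 3.8300 + 3.3600 + 3.8100
= 12.2600

12.2600


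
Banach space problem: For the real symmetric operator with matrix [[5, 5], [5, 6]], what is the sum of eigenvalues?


For a self-adjoint (symmetric) matrix, the eigenvalues are real.
The sum of eigenvalues equals the trace of the matrix.
trace = 5 + 6 = 11

11


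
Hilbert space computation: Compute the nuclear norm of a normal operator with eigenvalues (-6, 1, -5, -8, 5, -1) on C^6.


For a normal operator, singular values equal |eigenvalues|.
Trace norm = sum |lambda_i| = 6 + 1 + 5 + 8 + 5 + 1
= 26

26


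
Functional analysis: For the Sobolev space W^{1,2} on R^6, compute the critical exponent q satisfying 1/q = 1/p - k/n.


Using the Sobolev embedding formula: 1/q = 1/p - k/n
1/q = 1/2 - 1/6 = 1/3
q = 1/(1/3) = 3

3.0000


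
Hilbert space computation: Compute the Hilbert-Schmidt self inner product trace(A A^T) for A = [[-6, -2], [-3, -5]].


trace(A * A^T) = sum of squares of all entries
= (-6)^2 + (-2)^2 + (-3)^2 + (-5)^2
= 36 + 4 + 9 + 25
= 74

74


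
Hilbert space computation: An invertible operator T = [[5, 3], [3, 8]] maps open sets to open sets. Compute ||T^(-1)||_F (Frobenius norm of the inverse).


det(T) = 5*8 - 3*3 = 31
T^(-1) = (1/31) * [[8, -3], [-3, 5]] = [[0.2581, -0.0968], [-0.0968, 0.1613]]
||T^(-1)||_F^2 = 0.2581^2 + (-0.0968)^2 + (-0.0968)^2 + 0.1613^2 = 0.1113
||T^(-1)||_F = sqrt(0.1113) = 0.3337

0.3337


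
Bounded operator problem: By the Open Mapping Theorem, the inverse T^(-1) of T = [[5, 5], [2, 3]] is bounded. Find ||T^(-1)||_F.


det(T) = 5*3 - 5*2 = 5
T^(-1) = (1/5) * [[3, -5], [-2, 5]] = [[0.6000, -1.0000], [-0.4000, 1.0000]]
||T^(-1)||_F^2 = 0.6000^2 + (-1.0000)^2 + (-0.4000)^2 + 1.0000^2 = 2.5200
||T^(-1)||_F = sqrt(2.5200) = 1.5875

1.5875


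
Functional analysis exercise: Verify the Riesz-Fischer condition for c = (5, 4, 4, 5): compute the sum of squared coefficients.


sum |c_n|^2 = 5^2 + 4^2 + 4^2 + 5^2
= 25 + 16 + 16 + 25
= 82

82


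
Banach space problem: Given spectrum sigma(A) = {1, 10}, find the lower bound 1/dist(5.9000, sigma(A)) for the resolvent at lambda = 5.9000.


dist(5.9000, {1, 10}) = min(|5.9000 - 1|, |5.9000 - 10|)
= min(4.9000, 4.1000) = 4.1000
Resolvent bound = 1/4.1000 = 0.2439

0.2439


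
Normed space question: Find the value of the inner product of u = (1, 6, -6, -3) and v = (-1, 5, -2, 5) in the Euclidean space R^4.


Computing the standard inner product <u, v> = sum u_i * v_i
= 1*-1 + 6*5 + -6*-2 + -3*5
= -1 + 30 + 12 + -15
= 26

26


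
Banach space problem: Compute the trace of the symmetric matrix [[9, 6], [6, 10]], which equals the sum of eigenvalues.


For a self-adjoint (symmetric) matrix, the eigenvalues are real.
The sum of eigenvalues equals the trace of the matrix.
trace = 9 + 10 = 19

19


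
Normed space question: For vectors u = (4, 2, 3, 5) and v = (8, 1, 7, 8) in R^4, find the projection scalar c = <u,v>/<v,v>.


Computing <u,v> = 4*8 + 2*1 + 3*7 + 5*8 = 95
Computing <v,v> = 8^2 + 1^2 + 7^2 + 8^2 = 178
Projection coefficient = 95/178 = 0.5337

0.5337


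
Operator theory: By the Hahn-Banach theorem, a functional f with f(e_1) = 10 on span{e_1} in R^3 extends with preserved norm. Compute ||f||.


The norm of f is given by ||f|| = sup_{||x||=1} |f(x)|.
On span{e_1}, ||e_1|| = 1, so ||f|| = |f(e_1)| / ||e_1||
= |10| / 1 = 10.0000

10.0000


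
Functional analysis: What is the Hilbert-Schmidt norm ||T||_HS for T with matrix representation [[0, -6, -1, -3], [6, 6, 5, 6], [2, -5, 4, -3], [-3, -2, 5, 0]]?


The Hilbert-Schmidt norm is sqrt(sum of squares of all entries).
Sum of squares = 0^2 + (-6)^2 + (-1)^2 + (-3)^2 + 6^2 + 6^2 + 5^2 + 6^2 + 2^2 + (-5)^2 + 4^2 + (-3)^2 + (-3)^2 + (-2)^2 + 5^2 + 0^2
= 0 + 36 + 1 + 9 + 36 + 36 + 25 + 36 + 4 + 25 + 16 + 9 + 9 + 4 + 25 + 0 = 271
||T||_HS = sqrt(271) = 16.4621

16.4621


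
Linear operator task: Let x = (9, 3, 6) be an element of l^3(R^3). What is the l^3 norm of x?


The l^3 norm = (sum |x_i|^3)^(1/3)
Sum of 3th powers = 729 + 27 + 216 = 972
||x||_3 = (972)^(1/3) = 9.9058

9.9058


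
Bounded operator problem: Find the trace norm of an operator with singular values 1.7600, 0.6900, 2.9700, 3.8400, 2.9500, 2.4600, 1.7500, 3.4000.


The nuclear norm is the sum of all singular values.
||T||_1 = 1.7600 + 0.6900 + 2.9700 + 3.8400 + 2.9500 + 2.4600 + 1.7500 + 3.4000
= 19.8200

19.8200


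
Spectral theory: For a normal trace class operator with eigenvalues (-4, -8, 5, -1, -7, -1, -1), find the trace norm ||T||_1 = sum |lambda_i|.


For a normal operator, singular values equal |eigenvalues|.
Trace norm = sum |lambda_i| = 4 + 8 + 5 + 1 + 7 + 1 + 1
= 27

27


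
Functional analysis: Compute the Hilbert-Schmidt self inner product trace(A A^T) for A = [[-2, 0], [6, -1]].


trace(A * A^T) = sum of squares of all entries
= (-2)^2 + 0^2 + 6^2 + (-1)^2
= 4 + 0 + 36 + 1
= 41

41


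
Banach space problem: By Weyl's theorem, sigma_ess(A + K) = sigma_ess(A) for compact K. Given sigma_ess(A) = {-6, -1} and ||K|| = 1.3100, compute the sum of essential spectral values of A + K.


By Weyl's theorem, the essential spectrum is invariant under compact perturbations.
sigma_ess(A + K) = sigma_ess(A) = {-6, -1}
Sum = -6 + -1 = -7

-7


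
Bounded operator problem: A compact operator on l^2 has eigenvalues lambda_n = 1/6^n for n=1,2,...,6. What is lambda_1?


The eigenvalue formula gives lambda_1 = 1/6^1
= 1/6
= 0.1667

0.1667


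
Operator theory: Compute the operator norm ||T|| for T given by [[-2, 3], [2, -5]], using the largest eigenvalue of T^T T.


A^T A = [[8, -16], [-16, 34]]
trace(A^T A) = 42, det(A^T A) = 16
discriminant = 42^2 - 4*16 = 1700
Largest eigenvalue of A^T A = (trace + sqrt(disc))/2 = 41.6155
||T|| = sqrt(41.6155) = 6.4510

6.4510


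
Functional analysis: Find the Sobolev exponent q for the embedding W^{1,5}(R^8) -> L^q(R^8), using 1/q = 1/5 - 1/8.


Using the Sobolev embedding formula: 1/q = 1/p - k/n
1/q = 1/5 - 1/8 = 3/40
q = 1/(3/40) = 40/3 = 13.3333

13.3333


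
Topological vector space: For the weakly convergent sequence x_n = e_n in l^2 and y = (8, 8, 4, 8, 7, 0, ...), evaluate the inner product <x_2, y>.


x_2 = e_2 is the standard basis vector with 1 in position 2.
<x_2, y> = y_2 = 8
As n -> infinity, <x_n, y> -> 0, confirming weak convergence of (x_n) to 0.

8


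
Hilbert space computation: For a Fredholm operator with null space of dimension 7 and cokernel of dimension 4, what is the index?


The Fredholm index is defined as ind(T) = dim(ker T) - dim(coker T)
= 7 - 4
= 3

3


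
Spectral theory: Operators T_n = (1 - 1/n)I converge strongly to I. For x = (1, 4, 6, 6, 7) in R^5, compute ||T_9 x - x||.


T_9 x - x = (1 - 1/9)x - x = -x/9
||x|| = sqrt(138) = 11.7473
||T_9 x - x|| = ||x||/9 = 11.7473/9 = 1.3053

1.3053


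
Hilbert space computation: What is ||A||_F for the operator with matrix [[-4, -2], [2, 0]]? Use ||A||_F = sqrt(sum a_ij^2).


||A||_F^2 = sum a_ij^2
= (-4)^2 + (-2)^2 + 2^2 + 0^2
= 16 + 4 + 4 + 0 = 24
||A||_F = sqrt(24) = 4.8990

4.8990


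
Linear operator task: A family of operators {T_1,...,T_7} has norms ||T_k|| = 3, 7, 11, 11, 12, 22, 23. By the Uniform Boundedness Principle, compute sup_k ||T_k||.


By the Uniform Boundedness Principle, the supremum of norms is finite.
sup_k ||T_k|| = max(3, 7, 11, 11, 12, 22, 23) = 23

23


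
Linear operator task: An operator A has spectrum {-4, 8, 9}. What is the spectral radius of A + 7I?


Spectrum of A + 7I = {3, 15, 16}
Spectral radius = max |lambda| over the shifted spectrum
= max(3, 15, 16) = 16

16


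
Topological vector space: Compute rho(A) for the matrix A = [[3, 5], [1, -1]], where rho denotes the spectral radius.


For a 2x2 matrix, eigenvalues satisfy lambda^2 - (trace)*lambda + det = 0
trace = 3 + -1 = 2
det = 3*-1 - 5*1 = -8
discriminant = 2^2 - 4*(-8) = 36
spectral radius = max |eigenvalue| = 4.0000

4.0000


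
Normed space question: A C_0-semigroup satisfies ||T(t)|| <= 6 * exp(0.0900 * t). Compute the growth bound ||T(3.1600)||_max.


||T(3.1600)|| <= 6 * exp(0.0900 * 3.1600)
= 6 * exp(0.2844)
= 6 * 1.3290
= 7.9738

7.9738


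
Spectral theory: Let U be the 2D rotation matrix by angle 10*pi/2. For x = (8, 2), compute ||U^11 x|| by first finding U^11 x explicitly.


U is a rotation by theta = 10*pi/2
U^11 = rotation by 11*theta = 110*pi/2 = 2*pi/2 (mod 2*pi)
cos(2*pi/2) = -1.0000, sin(2*pi/2) = 0.0000
U^11 x = (-1.0000 * 8 - 0.0000 * 2, 0.0000 * 8 + -1.0000 * 2)
= (-8.0000, -2.0000)
||U^11 x|| = sqrt((-8.0000)^2 + (-2.0000)^2) = sqrt(68.0000) = 8.2462

8.2462


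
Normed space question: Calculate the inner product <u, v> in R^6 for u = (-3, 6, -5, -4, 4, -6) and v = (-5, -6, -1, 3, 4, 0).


Computing the standard inner product <u, v> = sum u_i * v_i
= -3*-5 + 6*-6 + -5*-1 + -4*3 + 4*4 + -6*0
= 15 + -36 + 5 + -12 + 16 + 0
= -12

-12


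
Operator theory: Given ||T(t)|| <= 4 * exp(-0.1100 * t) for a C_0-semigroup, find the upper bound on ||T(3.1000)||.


||T(3.1000)|| <= 4 * exp(-0.1100 * 3.1000)
= 4 * exp(-0.3410)
= 4 * 0.7111
= 2.8442

2.8442


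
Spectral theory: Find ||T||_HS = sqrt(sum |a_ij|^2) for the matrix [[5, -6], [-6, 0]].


The Hilbert-Schmidt norm is sqrt(sum of squares of all entries).
Sum of squares = 5^2 + (-6)^2 + (-6)^2 + 0^2
= 25 + 36 + 36 + 0 = 97
||T||_HS = sqrt(97) = 9.8489

9.8489


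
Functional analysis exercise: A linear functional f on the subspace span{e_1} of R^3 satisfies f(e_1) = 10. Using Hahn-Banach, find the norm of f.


The norm of f is given by ||f|| = sup_{||x||=1} |f(x)|.
On span{e_1}, ||e_1|| = 1, so ||f|| = |f(e_1)| / ||e_1||
= |10| / 1 = 10.0000

10.0000


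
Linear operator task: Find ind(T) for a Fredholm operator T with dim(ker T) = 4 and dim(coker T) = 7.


The Fredholm index is defined as ind(T) = dim(ker T) - dim(coker T)
= 4 - 7
= -3

-3


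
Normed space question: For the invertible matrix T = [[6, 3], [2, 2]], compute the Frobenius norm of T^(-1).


det(T) = 6*2 - 3*2 = 6
T^(-1) = (1/6) * [[2, -3], [-2, 6]] = [[0.3333, -0.5000], [-0.3333, 1.0000]]
||T^(-1)||_F^2 = 0.3333^2 + (-0.5000)^2 + (-0.3333)^2 + 1.0000^2 = 1.4722
||T^(-1)||_F = sqrt(1.4722) = 1.2134

1.2134


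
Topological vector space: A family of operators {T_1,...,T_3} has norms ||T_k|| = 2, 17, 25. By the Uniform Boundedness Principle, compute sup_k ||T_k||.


By the Uniform Boundedness Principle, the supremum of norms is finite.
sup_k ||T_k|| = max(2, 17, 25) = 25

25


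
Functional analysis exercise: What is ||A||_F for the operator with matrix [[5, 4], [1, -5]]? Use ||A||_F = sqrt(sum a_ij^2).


||A||_F^2 = sum a_ij^2
= 5^2 + 4^2 + 1^2 + (-5)^2
= 25 + 16 + 1 + 25 = 67
||A||_F = sqrt(67) = 8.1854

8.1854


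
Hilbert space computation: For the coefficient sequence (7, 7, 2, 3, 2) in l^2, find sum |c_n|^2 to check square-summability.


sum |c_n|^2 = 7^2 + 7^2 + 2^2 + 3^2 + 2^2
= 49 + 49 + 4 + 9 + 4
= 115

115


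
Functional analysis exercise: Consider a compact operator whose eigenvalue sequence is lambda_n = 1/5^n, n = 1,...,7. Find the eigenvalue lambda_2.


The eigenvalue formula gives lambda_2 = 1/5^2
= 1/25
= 0.0400

0.0400


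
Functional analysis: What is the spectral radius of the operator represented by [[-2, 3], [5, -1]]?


For a 2x2 matrix, eigenvalues satisfy lambda^2 - (trace)*lambda + det = 0
trace = -2 + -1 = -3
det = -2*-1 - 3*5 = -13
discriminant = (-3)^2 - 4*(-13) = 61
spectral radius = max |eigenvalue| = 5.4051

5.4051


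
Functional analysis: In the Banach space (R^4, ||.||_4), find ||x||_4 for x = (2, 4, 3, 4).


The l^4 norm = (sum |x_i|^4)^(1/4)
Sum of 4th powers = 16 + 256 + 81 + 256 = 609
||x||_4 = (609)^(1/4) = 4.9677

4.9677


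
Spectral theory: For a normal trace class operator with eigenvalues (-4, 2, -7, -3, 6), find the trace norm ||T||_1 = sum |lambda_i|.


For a normal operator, singular values equal |eigenvalues|.
Trace norm = sum |lambda_i| = 4 + 2 + 7 + 3 + 6
= 22

22


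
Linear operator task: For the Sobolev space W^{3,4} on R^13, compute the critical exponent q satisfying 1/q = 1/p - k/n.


Using the Sobolev embedding formula: 1/q = 1/p - k/n
1/q = 1/4 - 3/13 = 1/52
q = 1/(1/52) = 52

52.0000


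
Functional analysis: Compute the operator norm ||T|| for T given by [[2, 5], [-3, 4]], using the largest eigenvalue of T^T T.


A^T A = [[13, -2], [-2, 41]]
trace(A^T A) = 54, det(A^T A) = 529
discriminant = 54^2 - 4*529 = 800
Largest eigenvalue of A^T A = (trace + sqrt(disc))/2 = 41.1421
||T|| = sqrt(41.1421) = 6.4142

6.4142


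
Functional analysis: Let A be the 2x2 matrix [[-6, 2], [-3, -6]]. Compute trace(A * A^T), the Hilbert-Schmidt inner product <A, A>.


trace(A * A^T) = sum of squares of all entries
= (-6)^2 + 2^2 + (-3)^2 + (-6)^2
= 36 + 4 + 9 + 36
= 85

85


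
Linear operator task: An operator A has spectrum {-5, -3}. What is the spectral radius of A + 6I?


Spectrum of A + 6I = {1, 3}
Spectral radius = max |lambda| over the shifted spectrum
= max(1, 3) = 3

3


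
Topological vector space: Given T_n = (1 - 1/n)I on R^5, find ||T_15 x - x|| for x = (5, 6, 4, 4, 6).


T_15 x - x = (1 - 1/15)x - x = -x/15
||x|| = sqrt(129) = 11.3578
||T_15 x - x|| = ||x||/15 = 11.3578/15 = 0.7572

0.7572


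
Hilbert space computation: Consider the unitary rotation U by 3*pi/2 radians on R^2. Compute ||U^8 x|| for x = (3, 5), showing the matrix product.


U is a rotation by theta = 3*pi/2
U^8 = rotation by 8*theta = 24*pi/2 = 0*pi/2 (mod 2*pi)
cos(0*pi/2) = 1.0000, sin(0*pi/2) = 0.0000
U^8 x = (1.0000 * 3 - 0.0000 * 5, 0.0000 * 3 + 1.0000 * 5)
= (3.0000, 5.0000)
||U^8 x|| = sqrt(3.0000^2 + 5.0000^2) = sqrt(34.0000) = 5.8310

5.8310


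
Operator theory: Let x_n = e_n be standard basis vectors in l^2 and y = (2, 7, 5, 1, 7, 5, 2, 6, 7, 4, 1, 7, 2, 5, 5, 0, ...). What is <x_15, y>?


x_15 = e_15 is the standard basis vector with 1 in position 15.
<x_15, y> = y_15 = 5
As n -> infinity, <x_n, y> -> 0, confirming weak convergence of (x_n) to 0.

5


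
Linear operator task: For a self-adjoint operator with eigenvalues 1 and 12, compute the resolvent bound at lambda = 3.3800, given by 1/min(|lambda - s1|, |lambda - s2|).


dist(3.3800, {1, 12}) = min(|3.3800 - 1|, |3.3800 - 12|)
= min(2.3800, 8.6200) = 2.3800
Resolvent bound = 1/2.3800 = 0.4202

0.4202


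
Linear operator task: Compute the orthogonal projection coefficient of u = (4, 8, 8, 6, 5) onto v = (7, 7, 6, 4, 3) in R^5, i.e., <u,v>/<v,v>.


Computing <u,v> = 4*7 + 8*7 + 8*6 + 6*4 + 5*3 = 171
Computing <v,v> = 7^2 + 7^2 + 6^2 + 4^2 + 3^2 = 159
Projection coefficient = 171/159 = 1.0755

1.0755


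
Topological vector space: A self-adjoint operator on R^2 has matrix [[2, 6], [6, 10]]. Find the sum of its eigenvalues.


For a self-adjoint (symmetric) matrix, the eigenvalues are real.
The sum of eigenvalues equals the trace of the matrix.
trace = 2 + 10 = 12

12


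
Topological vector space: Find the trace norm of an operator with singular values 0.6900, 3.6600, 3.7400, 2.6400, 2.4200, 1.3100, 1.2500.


The nuclear norm is the sum of all singular values.
||T||_1 = 0.6900 + 3.6600 + 3.7400 + 2.6400 + 2.4200 + 1.3100 + 1.2500
= 15.7100

15.7100


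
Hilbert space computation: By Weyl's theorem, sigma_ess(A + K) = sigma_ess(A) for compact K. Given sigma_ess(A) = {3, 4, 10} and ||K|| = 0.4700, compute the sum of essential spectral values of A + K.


By Weyl's theorem, the essential spectrum is invariant under compact perturbations.
sigma_ess(A + K) = sigma_ess(A) = {3, 4, 10}
Sum = 3 + 4 + 10 = 17

17


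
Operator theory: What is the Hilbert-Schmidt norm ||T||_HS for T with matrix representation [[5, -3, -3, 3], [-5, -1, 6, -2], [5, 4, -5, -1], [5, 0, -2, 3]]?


The Hilbert-Schmidt norm is sqrt(sum of squares of all entries).
Sum of squares = 5^2 + (-3)^2 + (-3)^2 + 3^2 + (-5)^2 + (-1)^2 + 6^2 + (-2)^2 + 5^2 + 4^2 + (-5)^2 + (-1)^2 + 5^2 + 0^2 + (-2)^2 + 3^2
= 25 + 9 + 9 + 9 + 25 + 1 + 36 + 4 + 25 + 16 + 25 + 1 + 25 + 0 + 4 + 9 = 223
||T||_HS = sqrt(223) = 14.9332

14.9332


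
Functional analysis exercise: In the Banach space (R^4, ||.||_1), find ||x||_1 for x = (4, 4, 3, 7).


The l^1 norm equals the sum of absolute values of all components.
||x||_1 = 4 + 4 + 3 + 7
= 18

18.0000


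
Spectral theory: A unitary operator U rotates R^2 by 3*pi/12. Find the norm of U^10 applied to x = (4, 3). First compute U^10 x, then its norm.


U is a rotation by theta = 3*pi/12
U^10 = rotation by 10*theta = 30*pi/12 = 6*pi/12 (mod 2*pi)
cos(6*pi/12) = 0.0000, sin(6*pi/12) = 1.0000
U^10 x = (0.0000 * 4 - 1.0000 * 3, 1.0000 * 4 + 0.0000 * 3)
= (-3.0000, 4.0000)
||U^10 x|| = sqrt((-3.0000)^2 + 4.0000^2) = sqrt(25.0000) = 5.0000

5.0000


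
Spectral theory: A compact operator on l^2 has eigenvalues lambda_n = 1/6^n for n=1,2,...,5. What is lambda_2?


The eigenvalue formula gives lambda_2 = 1/6^2
= 1/36
= 0.0278

0.0278


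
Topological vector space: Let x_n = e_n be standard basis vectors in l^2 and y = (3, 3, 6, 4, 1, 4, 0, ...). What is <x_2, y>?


x_2 = e_2 is the standard basis vector with 1 in position 2.
<x_2, y> = y_2 = 3
As n -> infinity, <x_n, y> -> 0, confirming weak convergence of (x_n) to 0.

3


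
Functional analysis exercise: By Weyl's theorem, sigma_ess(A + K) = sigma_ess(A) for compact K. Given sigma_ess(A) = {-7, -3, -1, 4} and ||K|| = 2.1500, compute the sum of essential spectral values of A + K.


By Weyl's theorem, the essential spectrum is invariant under compact perturbations.
sigma_ess(A + K) = sigma_ess(A) = {-7, -3, -1, 4}
Sum = -7 + -3 + -1 + 4 = -7

-7


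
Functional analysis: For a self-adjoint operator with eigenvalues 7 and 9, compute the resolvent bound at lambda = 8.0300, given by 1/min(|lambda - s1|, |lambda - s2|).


dist(8.0300, {7, 9}) = min(|8.0300 - 7|, |8.0300 - 9|)
= min(1.0300, 0.9700) = 0.9700
Resolvent bound = 1/0.9700 = 1.0309

1.0309


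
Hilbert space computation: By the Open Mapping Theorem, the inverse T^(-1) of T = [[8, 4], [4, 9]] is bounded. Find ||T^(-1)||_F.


det(T) = 8*9 - 4*4 = 56
T^(-1) = (1/56) * [[9, -4], [-4, 8]] = [[0.1607, -0.0714], [-0.0714, 0.1429]]
||T^(-1)||_F^2 = 0.1607^2 + (-0.0714)^2 + (-0.0714)^2 + 0.1429^2 = 0.0564
||T^(-1)||_F = sqrt(0.0564) = 0.2376

0.2376


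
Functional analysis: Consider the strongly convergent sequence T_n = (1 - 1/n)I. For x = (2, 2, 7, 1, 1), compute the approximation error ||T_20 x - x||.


T_20 x - x = (1 - 1/20)x - x = -x/20
||x|| = sqrt(59) = 7.6811
||T_20 x - x|| = ||x||/20 = 7.6811/20 = 0.3841

0.3841


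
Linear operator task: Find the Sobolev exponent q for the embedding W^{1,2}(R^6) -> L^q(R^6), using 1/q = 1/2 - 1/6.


Using the Sobolev embedding formula: 1/q = 1/p - k/n
1/q = 1/2 - 1/6 = 1/3
q = 1/(1/3) = 3

3.0000


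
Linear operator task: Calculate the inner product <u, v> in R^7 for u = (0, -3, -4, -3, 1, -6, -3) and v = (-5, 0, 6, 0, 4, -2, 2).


Computing the standard inner product <u, v> = sum u_i * v_i
= 0*-5 + -3*0 + -4*6 + -3*0 + 1*4 + -6*-2 + -3*2
= 0 + 0 + -24 + 0 + 4 + 12 + -6
= -14

-14


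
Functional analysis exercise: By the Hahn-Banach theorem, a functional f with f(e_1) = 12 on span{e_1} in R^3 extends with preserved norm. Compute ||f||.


The norm of f is given by ||f|| = sup_{||x||=1} |f(x)|.
On span{e_1}, ||e_1|| = 1, so ||f|| = |f(e_1)| / ||e_1||
= |12| / 1 = 12.0000

12.0000


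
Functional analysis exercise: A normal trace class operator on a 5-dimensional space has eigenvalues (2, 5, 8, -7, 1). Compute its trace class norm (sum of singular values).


For a normal operator, singular values equal |eigenvalues|.
Trace norm = sum |lambda_i| = 2 + 5 + 8 + 7 + 1
= 23

23


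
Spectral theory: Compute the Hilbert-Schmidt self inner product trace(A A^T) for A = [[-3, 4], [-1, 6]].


trace(A * A^T) = sum of squares of all entries
= (-3)^2 + 4^2 + (-1)^2 + 6^2
= 9 + 16 + 1 + 36
= 62

62


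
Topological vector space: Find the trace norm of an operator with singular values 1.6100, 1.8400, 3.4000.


The nuclear norm is the sum of all singular values.
||T||_1 = 1.6100 + 1.8400 + 3.4000
= 6.8500

6.8500


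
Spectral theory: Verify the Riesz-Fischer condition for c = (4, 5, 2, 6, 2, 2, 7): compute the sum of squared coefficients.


sum |c_n|^2 = 4^2 + 5^2 + 2^2 + 6^2 + 2^2 + 2^2 + 7^2
= 16 + 25 + 4 + 36 + 4 + 4 + 49
= 138

138


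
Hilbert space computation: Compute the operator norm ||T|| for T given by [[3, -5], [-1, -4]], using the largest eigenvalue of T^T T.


A^T A = [[10, -11], [-11, 41]]
trace(A^T A) = 51, det(A^T A) = 289
discriminant = 51^2 - 4*289 = 1445
Largest eigenvalue of A^T A = (trace + sqrt(disc))/2 = 44.5066
||T|| = sqrt(44.5066) = 6.6713

6.6713


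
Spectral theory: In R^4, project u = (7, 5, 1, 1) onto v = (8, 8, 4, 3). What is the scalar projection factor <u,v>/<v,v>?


Computing <u,v> = 7*8 + 5*8 + 1*4 + 1*3 = 103
Computing <v,v> = 8^2 + 8^2 + 4^2 + 3^2 = 153
Projection coefficient = 103/153 = 0.6732

0.6732


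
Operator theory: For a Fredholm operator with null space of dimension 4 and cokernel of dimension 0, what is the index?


The Fredholm index is defined as ind(T) = dim(ker T) - dim(coker T)
= 4 - 0
= 4

4


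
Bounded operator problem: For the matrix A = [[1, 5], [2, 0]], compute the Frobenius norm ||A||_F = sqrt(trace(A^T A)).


||A||_F^2 = sum a_ij^2
= 1^2 + 5^2 + 2^2 + 0^2
= 1 + 25 + 4 + 0 = 30
||A||_F = sqrt(30) = 5.4772

5.4772


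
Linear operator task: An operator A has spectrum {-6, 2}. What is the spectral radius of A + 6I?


Spectrum of A + 6I = {0, 8}
Spectral radius = max |lambda| over the shifted spectrum
= max(0, 8) = 8

8


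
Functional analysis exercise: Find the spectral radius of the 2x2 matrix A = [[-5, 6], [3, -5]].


For a 2x2 matrix, eigenvalues satisfy lambda^2 - (trace)*lambda + det = 0
trace = -5 + -5 = -10
det = -5*-5 - 6*3 = 7
discriminant = (-10)^2 - 4*(7) = 72
spectral radius = max |eigenvalue| = 9.2426

9.2426


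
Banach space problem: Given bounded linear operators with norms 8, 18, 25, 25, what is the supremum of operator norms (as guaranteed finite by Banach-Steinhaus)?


By the Uniform Boundedness Principle, the supremum of norms is finite.
sup_k ||T_k|| = max(8, 18, 25, 25) = 25

25


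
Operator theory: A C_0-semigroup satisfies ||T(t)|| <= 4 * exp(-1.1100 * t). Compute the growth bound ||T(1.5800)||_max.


||T(1.5800)|| <= 4 * exp(-1.1100 * 1.5800)
= 4 * exp(-1.7538)
= 4 * 0.1731
= 0.6925

0.6925


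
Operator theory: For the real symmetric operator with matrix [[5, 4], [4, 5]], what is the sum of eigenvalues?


For a self-adjoint (symmetric) matrix, the eigenvalues are real.
The sum of eigenvalues equals the trace of the matrix.
trace = 5 + 5 = 10

10


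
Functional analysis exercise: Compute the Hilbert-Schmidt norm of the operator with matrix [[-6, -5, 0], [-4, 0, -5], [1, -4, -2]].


The Hilbert-Schmidt norm is sqrt(sum of squares of all entries).
Sum of squares = (-6)^2 + (-5)^2 + 0^2 + (-4)^2 + 0^2 + (-5)^2 + 1^2 + (-4)^2 + (-2)^2
= 36 + 25 + 0 + 16 + 0 + 25 + 1 + 16 + 4 = 123
||T||_HS = sqrt(123) = 11.0905

11.0905


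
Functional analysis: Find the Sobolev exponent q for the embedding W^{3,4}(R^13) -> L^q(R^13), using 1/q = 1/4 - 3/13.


Using the Sobolev embedding formula: 1/q = 1/p - k/n
1/q = 1/4 - 3/13 = 1/52
q = 1/(1/52) = 52

52.0000


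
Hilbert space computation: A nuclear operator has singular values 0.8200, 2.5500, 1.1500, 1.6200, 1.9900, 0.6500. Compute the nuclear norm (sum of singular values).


The nuclear norm is the sum of all singular values.
||T||_1 = 0.8200 + 2.5500 + 1.1500 + 1.6200 + 1.9900 + 0.6500
= 8.7800

8.7800


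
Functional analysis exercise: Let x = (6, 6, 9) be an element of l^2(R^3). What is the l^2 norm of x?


The l^2 norm = (sum |x_i|^2)^(1/2)
Sum of 2th powers = 36 + 36 + 81 = 153
||x||_2 = (153)^(1/2) = 12.3693

12.3693


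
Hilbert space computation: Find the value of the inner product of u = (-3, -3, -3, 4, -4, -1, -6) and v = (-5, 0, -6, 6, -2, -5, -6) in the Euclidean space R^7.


Computing the standard inner product <u, v> = sum u_i * v_i
= -3*-5 + -3*0 + -3*-6 + 4*6 + -4*-2 + -1*-5 + -6*-6
= 15 + 0 + 18 + 24 + 8 + 5 + 36
= 106

106


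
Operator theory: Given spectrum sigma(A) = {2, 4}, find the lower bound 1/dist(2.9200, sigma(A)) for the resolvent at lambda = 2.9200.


dist(2.9200, {2, 4}) = min(|2.9200 - 2|, |2.9200 - 4|)
= min(0.9200, 1.0800) = 0.9200
Resolvent bound = 1/0.9200 = 1.0870

1.0870


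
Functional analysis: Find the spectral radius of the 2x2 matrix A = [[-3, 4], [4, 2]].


For a 2x2 matrix, eigenvalues satisfy lambda^2 - (trace)*lambda + det = 0
trace = -3 + 2 = -1
det = -3*2 - 4*4 = -22
discriminant = (-1)^2 - 4*(-22) = 89
spectral radius = max |eigenvalue| = 5.2170

5.2170


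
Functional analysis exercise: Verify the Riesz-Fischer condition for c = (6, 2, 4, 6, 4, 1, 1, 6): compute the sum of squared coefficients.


sum |c_n|^2 = 6^2 + 2^2 + 4^2 + 6^2 + 4^2 + 1^2 + 1^2 + 6^2
= 36 + 4 + 16 + 36 + 16 + 1 + 1 + 36
= 146

146


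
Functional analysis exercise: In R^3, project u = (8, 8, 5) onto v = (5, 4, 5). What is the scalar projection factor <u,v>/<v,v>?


Computing <u,v> = 8*5 + 8*4 + 5*5 = 97
Computing <v,v> = 5^2 + 4^2 + 5^2 = 66
Projection coefficient = 97/66 = 1.4697

1.4697


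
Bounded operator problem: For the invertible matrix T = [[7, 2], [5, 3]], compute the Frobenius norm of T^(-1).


det(T) = 7*3 - 2*5 = 11
T^(-1) = (1/11) * [[3, -2], [-5, 7]] = [[0.2727, -0.1818], [-0.4545, 0.6364]]
||T^(-1)||_F^2 = 0.2727^2 + (-0.1818)^2 + (-0.4545)^2 + 0.6364^2 = 0.7190
||T^(-1)||_F = sqrt(0.7190) = 0.8479

0.8479


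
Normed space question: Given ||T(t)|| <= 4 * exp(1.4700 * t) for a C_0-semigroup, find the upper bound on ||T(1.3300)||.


||T(1.3300)|| <= 4 * exp(1.4700 * 1.3300)
= 4 * exp(1.9551)
= 4 * 7.0646
= 28.2585

28.2585


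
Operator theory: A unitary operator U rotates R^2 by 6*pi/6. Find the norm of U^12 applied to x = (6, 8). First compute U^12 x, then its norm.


U is a rotation by theta = 6*pi/6
U^12 = rotation by 12*theta = 72*pi/6 = 0*pi/6 (mod 2*pi)
cos(0*pi/6) = 1.0000, sin(0*pi/6) = 0.0000
U^12 x = (1.0000 * 6 - 0.0000 * 8, 0.0000 * 6 + 1.0000 * 8)
= (6.0000, 8.0000)
||U^12 x|| = sqrt(6.0000^2 + 8.0000^2) = sqrt(100.0000) = 10.0000

10.0000


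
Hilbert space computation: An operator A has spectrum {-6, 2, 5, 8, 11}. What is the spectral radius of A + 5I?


Spectrum of A + 5I = {-1, 7, 10, 13, 16}
Spectral radius = max |lambda| over the shifted spectrum
= max(1, 7, 10, 13, 16) = 16

16


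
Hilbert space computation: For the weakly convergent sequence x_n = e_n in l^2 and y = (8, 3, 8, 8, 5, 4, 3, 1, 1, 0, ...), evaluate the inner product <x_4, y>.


x_4 = e_4 is the standard basis vector with 1 in position 4.
<x_4, y> = y_4 = 8
As n -> infinity, <x_n, y> -> 0, confirming weak convergence of (x_n) to 0.

8


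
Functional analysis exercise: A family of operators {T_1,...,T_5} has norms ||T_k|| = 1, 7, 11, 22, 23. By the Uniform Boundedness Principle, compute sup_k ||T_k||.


By the Uniform Boundedness Principle, the supremum of norms is finite.
sup_k ||T_k|| = max(1, 7, 11, 22, 23) = 23

23


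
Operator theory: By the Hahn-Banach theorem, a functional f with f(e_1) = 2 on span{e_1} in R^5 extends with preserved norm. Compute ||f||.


The norm of f is given by ||f|| = sup_{||x||=1} |f(x)|.
On span{e_1}, ||e_1|| = 1, so ||f|| = |f(e_1)| / ||e_1||
= |2| / 1 = 2.0000

2.0000


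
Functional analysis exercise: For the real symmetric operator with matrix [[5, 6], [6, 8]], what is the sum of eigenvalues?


For a self-adjoint (symmetric) matrix, the eigenvalues are real.
The sum of eigenvalues equals the trace of the matrix.
trace = 5 + 8 = 13

13


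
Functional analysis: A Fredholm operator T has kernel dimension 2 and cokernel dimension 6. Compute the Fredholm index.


The Fredholm index is defined as ind(T) = dim(ker T) - dim(coker T)
= 2 - 6
= -4

-4


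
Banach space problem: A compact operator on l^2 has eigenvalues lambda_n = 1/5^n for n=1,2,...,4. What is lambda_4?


The eigenvalue formula gives lambda_4 = 1/5^4
= 1/625
= 0.0016

0.0016


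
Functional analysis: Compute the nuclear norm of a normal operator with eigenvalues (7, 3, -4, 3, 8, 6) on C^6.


For a normal operator, singular values equal |eigenvalues|.
Trace norm = sum |lambda_i| = 7 + 3 + 4 + 3 + 8 + 6
= 31

31


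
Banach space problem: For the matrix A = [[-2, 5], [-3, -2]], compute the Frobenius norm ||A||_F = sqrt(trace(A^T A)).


||A||_F^2 = sum a_ij^2
= (-2)^2 + 5^2 + (-3)^2 + (-2)^2
= 4 + 25 + 9 + 4 = 42
||A||_F = sqrt(42) = 6.4807

6.4807


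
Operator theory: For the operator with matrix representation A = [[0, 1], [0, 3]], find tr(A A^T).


trace(A * A^T) = sum of squares of all entries
= 0^2 + 1^2 + 0^2 + 3^2
= 0 + 1 + 0 + 9
= 10

10


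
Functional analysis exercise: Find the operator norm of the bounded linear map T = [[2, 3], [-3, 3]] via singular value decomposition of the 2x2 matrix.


A^T A = [[13, -3], [-3, 18]]
trace(A^T A) = 31, det(A^T A) = 225
discriminant = 31^2 - 4*225 = 61
Largest eigenvalue of A^T A = (trace + sqrt(disc))/2 = 19.4051
||T|| = sqrt(19.4051) = 4.4051

4.4051


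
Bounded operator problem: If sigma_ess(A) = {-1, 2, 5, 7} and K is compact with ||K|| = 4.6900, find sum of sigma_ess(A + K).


By Weyl's theorem, the essential spectrum is invariant under compact perturbations.
sigma_ess(A + K) = sigma_ess(A) = {-1, 2, 5, 7}
Sum = -1 + 2 + 5 + 7 = 13

13


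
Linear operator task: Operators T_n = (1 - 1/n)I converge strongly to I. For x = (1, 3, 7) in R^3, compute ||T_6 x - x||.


T_6 x - x = (1 - 1/6)x - x = -x/6
||x|| = sqrt(59) = 7.6811
||T_6 x - x|| = ||x||/6 = 7.6811/6 = 1.2802

1.2802


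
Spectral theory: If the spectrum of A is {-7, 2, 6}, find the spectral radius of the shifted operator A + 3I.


Spectrum of A + 3I = {-4, 5, 9}
Spectral radius = max |lambda| over the shifted spectrum
= max(4, 5, 9) = 9

9


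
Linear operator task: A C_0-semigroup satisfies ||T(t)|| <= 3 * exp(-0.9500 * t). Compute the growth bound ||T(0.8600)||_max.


||T(0.8600)|| <= 3 * exp(-0.9500 * 0.8600)
= 3 * exp(-0.8170)
= 3 * 0.4418
= 1.3253

1.3253


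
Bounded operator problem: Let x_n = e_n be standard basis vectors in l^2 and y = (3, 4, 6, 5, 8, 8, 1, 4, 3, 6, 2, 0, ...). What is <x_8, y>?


x_8 = e_8 is the standard basis vector with 1 in position 8.
<x_8, y> = y_8 = 4
As n -> infinity, <x_n, y> -> 0, confirming weak convergence of (x_n) to 0.

4


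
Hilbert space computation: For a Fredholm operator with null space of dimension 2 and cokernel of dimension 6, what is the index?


The Fredholm index is defined as ind(T) = dim(ker T) - dim(coker T)
= 2 - 6
= -4

-4


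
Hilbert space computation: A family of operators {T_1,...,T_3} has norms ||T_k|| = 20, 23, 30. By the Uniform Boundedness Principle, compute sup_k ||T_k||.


By the Uniform Boundedness Principle, the supremum of norms is finite.
sup_k ||T_k|| = max(20, 23, 30) = 30

30


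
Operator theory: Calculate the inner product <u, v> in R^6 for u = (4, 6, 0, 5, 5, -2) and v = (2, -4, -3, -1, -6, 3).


Computing the standard inner product <u, v> = sum u_i * v_i
= 4*2 + 6*-4 + 0*-3 + 5*-1 + 5*-6 + -2*3
= 8 + -24 + 0 + -5 + -30 + -6
= -57

-57


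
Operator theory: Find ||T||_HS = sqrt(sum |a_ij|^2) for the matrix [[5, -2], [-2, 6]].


The Hilbert-Schmidt norm is sqrt(sum of squares of all entries).
Sum of squares = 5^2 + (-2)^2 + (-2)^2 + 6^2
= 25 + 4 + 4 + 36 = 69
||T||_HS = sqrt(69) = 8.3066

8.3066


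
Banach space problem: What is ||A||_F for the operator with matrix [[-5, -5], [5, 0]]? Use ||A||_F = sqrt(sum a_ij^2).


||A||_F^2 = sum a_ij^2
= (-5)^2 + (-5)^2 + 5^2 + 0^2
= 25 + 25 + 25 + 0 = 75
||A||_F = sqrt(75) = 8.6603

8.6603


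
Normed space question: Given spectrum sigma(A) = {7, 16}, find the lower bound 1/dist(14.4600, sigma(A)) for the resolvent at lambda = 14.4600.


dist(14.4600, {7, 16}) = min(|14.4600 - 7|, |14.4600 - 16|)
= min(7.4600, 1.5400) = 1.5400
Resolvent bound = 1/1.5400 = 0.6494

0.6494


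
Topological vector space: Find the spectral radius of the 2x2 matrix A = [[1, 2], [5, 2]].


For a 2x2 matrix, eigenvalues satisfy lambda^2 - (trace)*lambda + det = 0
trace = 1 + 2 = 3
det = 1*2 - 2*5 = -8
discriminant = 3^2 - 4*(-8) = 41
spectral radius = max |eigenvalue| = 4.7016

4.7016


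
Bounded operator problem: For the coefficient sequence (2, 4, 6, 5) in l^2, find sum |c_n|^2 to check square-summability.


sum |c_n|^2 = 2^2 + 4^2 + 6^2 + 5^2
= 4 + 16 + 36 + 25
= 81

81


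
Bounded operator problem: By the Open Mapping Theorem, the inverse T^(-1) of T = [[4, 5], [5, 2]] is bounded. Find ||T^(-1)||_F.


det(T) = 4*2 - 5*5 = -17
T^(-1) = (1/-17) * [[2, -5], [-5, 4]] = [[-0.1176, 0.2941], [0.2941, -0.2353]]
||T^(-1)||_F^2 = (-0.1176)^2 + 0.2941^2 + 0.2941^2 + (-0.2353)^2 = 0.2422
||T^(-1)||_F = sqrt(0.2422) = 0.4922

0.4922


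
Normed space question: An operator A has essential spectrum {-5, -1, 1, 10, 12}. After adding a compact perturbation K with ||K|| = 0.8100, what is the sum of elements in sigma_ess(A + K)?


By Weyl's theorem, the essential spectrum is invariant under compact perturbations.
sigma_ess(A + K) = sigma_ess(A) = {-5, -1, 1, 10, 12}
Sum = -5 + -1 + 1 + 10 + 12 = 17

17


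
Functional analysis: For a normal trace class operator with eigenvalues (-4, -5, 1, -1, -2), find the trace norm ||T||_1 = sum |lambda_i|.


For a normal operator, singular values equal |eigenvalues|.
Trace norm = sum |lambda_i| = 4 + 5 + 1 + 1 + 2
= 13

13


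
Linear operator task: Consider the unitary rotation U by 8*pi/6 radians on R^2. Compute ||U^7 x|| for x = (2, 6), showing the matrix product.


U is a rotation by theta = 8*pi/6
U^7 = rotation by 7*theta = 56*pi/6 = 8*pi/6 (mod 2*pi)
cos(8*pi/6) = -0.5000, sin(8*pi/6) = -0.8660
U^7 x = (-0.5000 * 2 - -0.8660 * 6, -0.8660 * 2 + -0.5000 * 6)
= (4.1962, -4.7321)
||U^7 x|| = sqrt(4.1962^2 + (-4.7321)^2) = sqrt(40.0000) = 6.3246

6.3246


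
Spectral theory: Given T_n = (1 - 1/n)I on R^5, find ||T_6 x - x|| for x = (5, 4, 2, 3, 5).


T_6 x - x = (1 - 1/6)x - x = -x/6
||x|| = sqrt(79) = 8.8882
||T_6 x - x|| = ||x||/6 = 8.8882/6 = 1.4814

1.4814


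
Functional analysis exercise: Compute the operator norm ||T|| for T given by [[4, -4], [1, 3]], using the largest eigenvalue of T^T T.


A^T A = [[17, -13], [-13, 25]]
trace(A^T A) = 42, det(A^T A) = 256
discriminant = 42^2 - 4*256 = 740
Largest eigenvalue of A^T A = (trace + sqrt(disc))/2 = 34.6015
||T|| = sqrt(34.6015) = 5.8823

5.8823


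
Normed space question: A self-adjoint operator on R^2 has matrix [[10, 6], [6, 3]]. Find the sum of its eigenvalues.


For a self-adjoint (symmetric) matrix, the eigenvalues are real.
The sum of eigenvalues equals the trace of the matrix.
trace = 10 + 3 = 13

13


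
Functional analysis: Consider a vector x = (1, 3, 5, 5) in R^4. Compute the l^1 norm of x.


The l^1 norm equals the sum of absolute values of all components.
||x||_1 = 1 + 3 + 5 + 5
= 14

14.0000


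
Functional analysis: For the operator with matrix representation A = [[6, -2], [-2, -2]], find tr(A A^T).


trace(A * A^T) = sum of squares of all entries
= 6^2 + (-2)^2 + (-2)^2 + (-2)^2
= 36 + 4 + 4 + 4
= 48

48


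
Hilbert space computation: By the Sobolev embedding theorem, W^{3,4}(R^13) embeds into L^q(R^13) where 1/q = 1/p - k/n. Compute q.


Using the Sobolev embedding formula: 1/q = 1/p - k/n
1/q = 1/4 - 3/13 = 1/52
q = 1/(1/52) = 52

52.0000


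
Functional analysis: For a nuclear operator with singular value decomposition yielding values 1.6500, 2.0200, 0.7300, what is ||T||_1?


The nuclear norm is the sum of all singular values.
||T||_1 = 1.6500 + 2.0200 + 0.7300
= 4.4000

4.4000


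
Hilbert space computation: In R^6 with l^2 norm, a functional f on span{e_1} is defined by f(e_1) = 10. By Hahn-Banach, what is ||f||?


The norm of f is given by ||f|| = sup_{||x||=1} |f(x)|.
On span{e_1}, ||e_1|| = 1, so ||f|| = |f(e_1)| / ||e_1||
= |10| / 1 = 10.0000

10.0000


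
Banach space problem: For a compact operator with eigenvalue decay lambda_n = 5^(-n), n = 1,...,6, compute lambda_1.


The eigenvalue formula gives lambda_1 = 1/5^1
= 1/5
= 0.2000

0.2000


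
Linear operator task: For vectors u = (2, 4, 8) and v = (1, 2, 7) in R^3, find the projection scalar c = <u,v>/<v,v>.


Computing <u,v> = 2*1 + 4*2 + 8*7 = 66
Computing <v,v> = 1^2 + 2^2 + 7^2 = 54
Projection coefficient = 66/54 = 1.2222

1.2222


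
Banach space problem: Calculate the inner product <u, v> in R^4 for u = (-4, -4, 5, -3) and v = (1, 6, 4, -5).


Computing the standard inner product <u, v> = sum u_i * v_i
= -4*1 + -4*6 + 5*4 + -3*-5
= -4 + -24 + 20 + 15
= 7

7


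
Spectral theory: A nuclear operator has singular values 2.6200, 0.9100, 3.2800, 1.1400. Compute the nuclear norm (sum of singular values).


The nuclear norm is the sum of all singular values.
||T||_1 = 2.6200 + 0.9100 + 3.2800 + 1.1400
= 7.9500

7.9500


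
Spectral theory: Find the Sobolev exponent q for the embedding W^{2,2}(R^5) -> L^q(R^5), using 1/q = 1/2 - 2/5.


Using the Sobolev embedding formula: 1/q = 1/p - k/n
1/q = 1/2 - 2/5 = 1/10
q = 1/(1/10) = 10

10.0000


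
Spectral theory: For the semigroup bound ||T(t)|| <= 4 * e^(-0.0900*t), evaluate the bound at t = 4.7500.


||T(4.7500)|| <= 4 * exp(-0.0900 * 4.7500)
= 4 * exp(-0.4275)
= 4 * 0.6521
= 2.6085

2.6085


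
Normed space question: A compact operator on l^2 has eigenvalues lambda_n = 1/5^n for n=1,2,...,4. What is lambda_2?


The eigenvalue formula gives lambda_2 = 1/5^2
= 1/25
= 0.0400

0.0400


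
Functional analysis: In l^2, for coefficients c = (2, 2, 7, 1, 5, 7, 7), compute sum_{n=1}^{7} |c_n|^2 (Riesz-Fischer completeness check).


sum |c_n|^2 = 2^2 + 2^2 + 7^2 + 1^2 + 5^2 + 7^2 + 7^2
= 4 + 4 + 49 + 1 + 25 + 49 + 49
= 181

181


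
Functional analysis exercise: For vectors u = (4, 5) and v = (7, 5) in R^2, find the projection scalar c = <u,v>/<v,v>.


Computing <u,v> = 4*7 + 5*5 = 53
Computing <v,v> = 7^2 + 5^2 = 74
Projection coefficient = 53/74 = 0.7162

0.7162


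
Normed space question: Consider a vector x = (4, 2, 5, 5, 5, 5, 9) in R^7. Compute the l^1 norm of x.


The l^1 norm equals the sum of absolute values of all components.
||x||_1 = 4 + 2 + 5 + 5 + 5 + 5 + 9
= 35

35.0000


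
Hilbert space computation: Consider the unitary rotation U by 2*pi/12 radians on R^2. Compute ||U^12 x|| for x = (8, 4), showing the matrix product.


U is a rotation by theta = 2*pi/12
U^12 = rotation by 12*theta = 24*pi/12 = 0*pi/12 (mod 2*pi)
cos(0*pi/12) = 1.0000, sin(0*pi/12) = 0.0000
U^12 x = (1.0000 * 8 - 0.0000 * 4, 0.0000 * 8 + 1.0000 * 4)
= (8.0000, 4.0000)
||U^12 x|| = sqrt(8.0000^2 + 4.0000^2) = sqrt(80.0000) = 8.9443

8.9443


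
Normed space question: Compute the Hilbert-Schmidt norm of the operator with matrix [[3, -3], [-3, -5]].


The Hilbert-Schmidt norm is sqrt(sum of squares of all entries).
Sum of squares = 3^2 + (-3)^2 + (-3)^2 + (-5)^2
= 9 + 9 + 9 + 25 = 52
||T||_HS = sqrt(52) = 7.2111

7.2111
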